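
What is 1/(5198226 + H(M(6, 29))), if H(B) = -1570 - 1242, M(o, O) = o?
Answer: 1/5195414 ≈ 1.9248e-7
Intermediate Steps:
H(B) = -2812
1/(5198226 + H(M(6, 29))) = 1/(5198226 - 2812) = 1/5195414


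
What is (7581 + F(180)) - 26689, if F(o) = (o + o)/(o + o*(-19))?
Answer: -171973/9 ≈ -19108.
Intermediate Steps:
F(o) = -⅑ (F(o) = (2*o)/(o - 19*o) = (2*o)/((-18*o)) = (2*o)*(-1/(18*o)) = -⅑)
(7581 + F(180)) - 26689 = (7581 - ⅑) - 26689 = 68228/9 - 26689 = -171973/9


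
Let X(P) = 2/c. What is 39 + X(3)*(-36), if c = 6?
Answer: 27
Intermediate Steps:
X(P) = ⅓ (X(P) = 2/6 = 2*(⅙) = ⅓)
39 + X(3)*(-36) = 39 + (⅓)*(-36) = 39 - 12 = 27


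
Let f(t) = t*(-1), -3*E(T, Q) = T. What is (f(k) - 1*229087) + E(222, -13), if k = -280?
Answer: -228881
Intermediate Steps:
E(T, Q) = -T/3
f(t) = -t
(f(k) - 1*229087) + E(222, -13) = (-1*(-280) - 1*229087) - 1/3*222 = (280 - 229087) - 74 = -228807 - 74 = -228881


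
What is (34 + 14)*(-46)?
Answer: -2208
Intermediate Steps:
(34 + 14)*(-46) = 48*(-46) = -2208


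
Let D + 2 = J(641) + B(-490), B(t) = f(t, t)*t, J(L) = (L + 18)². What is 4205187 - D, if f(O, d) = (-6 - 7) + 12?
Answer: 3770418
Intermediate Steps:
J(L) = (18 + L)²
f(O, d) = -1 (f(O, d) = -13 + 12 = -1)
B(t) = -t
D = 434769 (D = -2 + ((18 + 641)² - 1*(-490)) = -2 + (659² + 490) = -2 + (434281 + 490) = -2 + 434771 = 434769)
4205187 - D = 4205187 - 1*434769 = 4205187 - 434769 = 3770418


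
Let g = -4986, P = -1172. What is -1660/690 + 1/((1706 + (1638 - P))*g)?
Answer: -1245928295/517885848 ≈ -2.4058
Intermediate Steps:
-1660/690 + 1/((1706 + (1638 - P))*g) = -1660/690 + 1/((1706 + (1638 - 1*(-1172)))*(-4986)) = -1660*1/690 - 1/4986/(1706 + (1638 + 1172)) = -166/69 - 1/4986/(1706 + 2810) = -166/69 - 1/4986/4516 = -166/69 + (1/4516)*(-1/4986) = -166/69 - 1/22516776 = -1245928295/517885848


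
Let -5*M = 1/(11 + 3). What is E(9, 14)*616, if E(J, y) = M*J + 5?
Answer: 15004/5 ≈ 3000.8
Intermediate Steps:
M = -1/70 (M = -1/(5*(11 + 3)) = -1/5/14 = -1/5*1/14 = -1/70 ≈ -0.014286)
E(J, y) = 5 - J/70 (E(J, y) = -J/70 + 5 = 5 - J/70)
E(9, 14)*616 = (5 - 1/70*9)*616 = (5 - 9/70)*616 = (341/70)*616 = 15004/5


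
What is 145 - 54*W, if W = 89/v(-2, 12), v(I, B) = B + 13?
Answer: -1181/25 ≈ -47.240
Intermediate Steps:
v(I, B) = 13 + B
W = 89/25 (W = 89/(13 + 12) = 89/25 ≈ 3.5600)
145 - 54*W = 145 - 54*89/25 = 145 - 4806/25 = -1181/25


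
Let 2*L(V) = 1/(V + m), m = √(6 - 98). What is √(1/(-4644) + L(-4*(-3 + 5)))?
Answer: √129*√((-1165 + I*√23)/(4 - I*√23))/774 ≈ 0.084599 - 0.1817*I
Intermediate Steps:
m = 2*I*√23 (m = √(-92) = 2*I*√23 ≈ 9.5917*I)
L(V) = 1/(2*(V + 2*I*√23))
√(1/(-4644) + L(-4*(-3 + 5))) = √(1/(-4644) + 1/(2*(-4*(-3 + 5) + 2*I*√23))) = √(-1/4644 + 1/(2*(-4*2 + 2*I*√23))) = √(-1/4644 + 1/(2*(-8 + 2*I*√23)))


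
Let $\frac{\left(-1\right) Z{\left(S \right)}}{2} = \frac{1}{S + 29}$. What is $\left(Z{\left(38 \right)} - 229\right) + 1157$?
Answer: $\frac{62174}{67} \approx 927.97$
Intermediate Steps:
$Z{\left(S \right)} = - \frac{2}{29 + S}$ ($Z{\left(S \right)} = - \frac{2}{S + 29} = - \frac{2}{29 + S}$)
$\left(Z{\left(38 \right)} - 229\right) + 1157 = \left(- \frac{2}{29 + 38} - 229\right) + 1157 = \left(- \frac{2}{67} - 229\right) + 1157 = - \frac{15345}{67} + 1157 = \frac{62174}{67}$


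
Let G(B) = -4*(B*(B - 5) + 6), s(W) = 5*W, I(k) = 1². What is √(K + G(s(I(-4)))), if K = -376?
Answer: 20*I ≈ 20.0*I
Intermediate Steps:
I(k) = 1
G(B) = -24 - 4*B*(-5 + B) (G(B) = -4*(B*(-5 + B) + 6) = -4*(6 + B*(-5 + B)) = -24 - 4*B*(-5 + B))
√(K + G(s(I(-4)))) = √(-376 + (-24 - 4*(5*1)² + 20*(5*1))) = √(-376 + (-24 - 4*5² + 20*5)) = √(-376 + (-24 - 4*25 + 100)) = √(-376 + (-24 - 100 + 100)) = √(-376 - 24) = √(-400) = 20*I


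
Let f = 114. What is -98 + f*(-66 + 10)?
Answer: -6482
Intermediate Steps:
-98 + f*(-66 + 10) = -98 + 114*(-66 + 10) = -98 + 114*(-56) = -98 - 6384 = -6482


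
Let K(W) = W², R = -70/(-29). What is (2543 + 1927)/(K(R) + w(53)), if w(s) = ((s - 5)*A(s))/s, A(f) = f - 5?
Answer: 99620655/1098682 ≈ 90.673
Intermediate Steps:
A(f) = -5 + f
R = 70/29 (R = -70*(-1/29) = 70/29 ≈ 2.4138)
w(s) = (-5 + s)²/s (w(s) = ((s - 5)*(-5 + s))/s = ((-5 + s)*(-5 + s))/s = (-5 + s)²/s)
(2543 + 1927)/(K(R) + w(53)) = (2543 + 1927)/((70/29)² + (-5 + 53)²/53) = 4470/(4900/841 + (1/53)*48²) = 4470/(4900/841 + (1/53)*2304) = 4470/(4900/841 + 2304/53) = 4470/(2197364/44573) = 4470*(44573/2197364) = 99620655/1098682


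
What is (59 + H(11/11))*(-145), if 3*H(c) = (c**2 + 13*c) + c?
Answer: -9280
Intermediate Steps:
H(c) = c**2/3 + 14*c/3 (H(c) = ((c**2 + 13*c) + c)/3 = (c**2 + 14*c)/3 = c**2/3 + 14*c/3)
(59 + H(11/11))*(-145) = (59 + (11/11)*(14 + 11/11)/3)*(-145) = (59 + (11*(1/11))*(14 + 11*(1/11))/3)*(-145) = (59 + (1/3)*1*(14 + 1))*(-145) = (59 + (1/3)*1*15)*(-145) = (59 + 5)*(-145) = 64*(-145) = -9280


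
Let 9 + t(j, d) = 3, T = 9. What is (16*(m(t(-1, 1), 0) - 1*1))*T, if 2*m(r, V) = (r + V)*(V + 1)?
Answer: -576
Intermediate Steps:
t(j, d) = -6 (t(j, d) = -9 + 3 = -6)
m(r, V) = (1 + V)*(V + r)/2 (m(r, V) = ((r + V)*(V + 1))/2 = ((V + r)*(1 + V))/2 = ((1 + V)*(V + r))/2 = (1 + V)*(V + r)/2)
(16*(m(t(-1, 1), 0) - 1*1))*T = (16*(((1/2)*0 + (1/2)*(-6) + (1/2)*0**2 + (1/2)*0*(-6)) - 1*1))*9 = (16*((0 - 3 + (1/2)*0 + 0) - 1))*9 = (16*((0 - 3 + 0 + 0) - 1))*9 = (16*(-3 - 1))*9 = (16*(-4))*9 = -64*9 = -576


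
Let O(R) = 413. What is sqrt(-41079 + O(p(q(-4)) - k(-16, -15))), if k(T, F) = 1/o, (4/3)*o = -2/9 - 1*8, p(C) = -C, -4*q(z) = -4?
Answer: I*sqrt(40666) ≈ 201.66*I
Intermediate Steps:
q(z) = 1 (q(z) = -1/4*(-4) = 1)
o = -37/6 (o = 3*(-2/9 - 1*8)/4 = 3*(-2*1/9 - 8)/4 = 3*(-2/9 - 8)/4 = (3/4)*(-74/9) = -37/6 ≈ -6.1667)
k(T, F) = -6/37 (k(T, F) = 1/(-37/6) = -6/37)
sqrt(-41079 + O(p(q(-4)) - k(-16, -15))) = sqrt(-41079 + 413) = sqrt(-40666) = I*sqrt(40666)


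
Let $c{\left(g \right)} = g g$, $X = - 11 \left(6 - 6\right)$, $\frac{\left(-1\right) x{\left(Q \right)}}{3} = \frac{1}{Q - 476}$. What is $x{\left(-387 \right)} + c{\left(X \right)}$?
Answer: $\frac{3}{863} \approx 0.0034762$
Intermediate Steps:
$x{\left(Q \right)} = - \frac{3}{-476 + Q}$ ($x{\left(Q \right)} = - \frac{3}{Q - 476} = - \frac{3}{-476 + Q}$)
$X = 0$ ($X = \left(-11\right) 0 = 0$)
$c{\left(g \right)} = g^{2}$
$x{\left(-387 \right)} + c{\left(X \right)} = - \frac{3}{-476 - 387} + 0^{2} = - \frac{3}{-863} + 0 = \left(-3\right) \left(- \frac{1}{863}\right) + 0 = \frac{3}{863} + 0 = \frac{3}{863}$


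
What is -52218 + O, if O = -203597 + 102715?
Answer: -153100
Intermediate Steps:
O = -100882
-52218 + O = -52218 - 100882 = -153100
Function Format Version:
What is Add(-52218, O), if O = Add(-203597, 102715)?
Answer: -153100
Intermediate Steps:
O = -100882
Add(-52218, O) = Add(-52218, -100882) = -153100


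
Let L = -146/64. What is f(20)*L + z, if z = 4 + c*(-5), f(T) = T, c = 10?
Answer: -733/8 ≈ -91.625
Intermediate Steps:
L = -73/32 (L = -146*1/64 = -73/32 ≈ -2.2813)
z = -46 (z = 4 + 10*(-5) = 4 - 50 = -46)
f(20)*L + z = 20*(-73/32) - 46 = -365/8 - 46 = -733/8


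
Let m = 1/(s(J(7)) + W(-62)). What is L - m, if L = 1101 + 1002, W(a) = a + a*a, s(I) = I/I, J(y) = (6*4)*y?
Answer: 7955648/3783 ≈ 2103.0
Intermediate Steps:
J(y) = 24*y
s(I) = 1
W(a) = a + a**2
L = 2103
m = 1/3783 (m = 1/(1 - 62*(1 - 62)) = 1/(1 - 62*(-61)) = 1/(1 + 3782) = 1/3783 ≈ 0.00026434)
L - m = 2103 - 1*1/3783 = 2103 - 1/3783 = 7955648/3783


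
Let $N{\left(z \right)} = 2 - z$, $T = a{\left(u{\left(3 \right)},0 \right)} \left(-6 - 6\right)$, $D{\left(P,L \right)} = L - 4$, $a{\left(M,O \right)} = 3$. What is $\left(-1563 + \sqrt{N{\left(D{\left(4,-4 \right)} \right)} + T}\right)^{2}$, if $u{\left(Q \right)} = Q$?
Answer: $\left(1563 - i \sqrt{26}\right)^{2} \approx 2.4429 \cdot 10^{6} - 1.594 \cdot 10^{4} i$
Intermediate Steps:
$D{\left(P,L \right)} = -4 + L$
$T = -36$ ($T = 3 \left(-6 - 6\right) = 3 \left(-12\right) = -36$)
$\left(-1563 + \sqrt{N{\left(D{\left(4,-4 \right)} \right)} + T}\right)^{2} = \left(-1563 + \sqrt{\left(2 - \left(-4 - 4\right)\right) - 36}\right)^{2} = \left(-1563 + \sqrt{\left(2 - -8\right) - 36}\right)^{2} = \left(-1563 + \sqrt{\left(2 + 8\right) - 36}\right)^{2} = \left(-1563 + \sqrt{10 - 36}\right)^{2} = \left(-1563 + \sqrt{-26}\right)^{2} = \left(-1563 + i \sqrt{26}\right)^{2}$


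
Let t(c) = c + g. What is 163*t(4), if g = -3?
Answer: 163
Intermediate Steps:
t(c) = -3 + c (t(c) = c - 3 = -3 + c)
163*t(4) = 163*(-3 + 4) = 163*1 = 163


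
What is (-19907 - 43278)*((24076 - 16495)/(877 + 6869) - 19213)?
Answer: 3134319663215/2582 ≈ 1.2139e+9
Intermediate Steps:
(-19907 - 43278)*((24076 - 16495)/(877 + 6869) - 19213) = -63185*(7581/7746 - 19213) = -63185*(7581*(1/7746) - 19213) = -63185*(2527/2582 - 19213) = -63185*(-49605439/2582) = 3134319663215/2582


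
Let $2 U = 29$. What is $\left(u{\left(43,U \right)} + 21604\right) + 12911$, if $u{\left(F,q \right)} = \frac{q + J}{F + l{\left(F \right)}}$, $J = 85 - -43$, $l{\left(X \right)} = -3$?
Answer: $\frac{552297}{16} \approx 34519.0$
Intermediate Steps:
$U = \frac{29}{2}$ ($U = \frac{1}{2} \cdot 29 = \frac{29}{2} \approx 14.5$)
$J = 128$ ($J = 85 + 43 = 128$)
$u{\left(F,q \right)} = \frac{128 + q}{-3 + F}$ ($u{\left(F,q \right)} = \frac{q + 128}{F - 3} = \frac{128 + q}{-3 + F}$)
$\left(u{\left(43,U \right)} + 21604\right) + 12911 = \left(\frac{128 + \frac{29}{2}}{-3 + 43} + 21604\right) + 12911 = \left(\frac{1}{40} \cdot \frac{285}{2} + 21604\right) + 12911 = \left(\frac{57}{16} + 21604\right) + 12911 = \frac{345721}{16} + 12911 = \frac{552297}{16}$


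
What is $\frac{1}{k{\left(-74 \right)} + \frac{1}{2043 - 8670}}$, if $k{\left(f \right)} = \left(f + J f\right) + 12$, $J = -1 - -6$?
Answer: $- \frac{6627}{2862865} \approx -0.0023148$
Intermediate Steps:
$J = 5$ ($J = -1 + 6 = 5$)
$k{\left(f \right)} = 12 + 6 f$ ($k{\left(f \right)} = \left(f + 5 f\right) + 12 = 6 f + 12 = 12 + 6 f$)
$\frac{1}{k{\left(-74 \right)} + \frac{1}{2043 - 8670}} = \frac{1}{\left(12 + 6 \left(-74\right)\right) + \frac{1}{2043 - 8670}} = \frac{1}{\left(12 - 444\right) + \frac{1}{-6627}} = \frac{1}{-432 - \frac{1}{6627}} = \frac{1}{- \frac{2862865}{6627}} = - \frac{6627}{2862865}$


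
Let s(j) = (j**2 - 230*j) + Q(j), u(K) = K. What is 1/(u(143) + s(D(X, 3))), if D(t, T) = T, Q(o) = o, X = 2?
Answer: -1/535 ≈ -0.0018692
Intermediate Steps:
s(j) = j**2 - 229*j (s(j) = (j**2 - 230*j) + j = j**2 - 229*j)
1/(u(143) + s(D(X, 3))) = 1/(143 + 3*(-229 + 3)) = 1/(143 + 3*(-226)) = 1/(143 - 678) = 1/(-535) = -1/535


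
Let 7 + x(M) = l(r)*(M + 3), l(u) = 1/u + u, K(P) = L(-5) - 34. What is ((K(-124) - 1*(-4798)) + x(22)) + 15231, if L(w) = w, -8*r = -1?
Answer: 161489/8 ≈ 20186.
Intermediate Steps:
r = ⅛ (r = -⅛*(-1) = ⅛ ≈ 0.12500)
K(P) = -39 (K(P) = -5 - 34 = -39)
l(u) = u + 1/u
x(M) = 139/8 + 65*M/8 (x(M) = -7 + (⅛ + 1/(⅛))*(M + 3) = -7 + (⅛ + 8)*(3 + M) = -7 + 65*(3 + M)/8 = -7 + (195/8 + 65*M/8) = 139/8 + 65*M/8)
((K(-124) - 1*(-4798)) + x(22)) + 15231 = ((-39 - 1*(-4798)) + (139/8 + (65/8)*22)) + 15231 = ((-39 + 4798) + (139/8 + 715/4)) + 15231 = (4759 + 1569/8) + 15231 = 39641/8 + 15231 = 161489/8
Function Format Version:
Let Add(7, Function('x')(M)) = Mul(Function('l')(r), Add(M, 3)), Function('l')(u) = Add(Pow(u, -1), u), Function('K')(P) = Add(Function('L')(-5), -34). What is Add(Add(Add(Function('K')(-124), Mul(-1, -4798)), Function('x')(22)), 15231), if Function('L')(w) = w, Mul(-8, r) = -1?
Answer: Rational(161489, 8) ≈ 20186.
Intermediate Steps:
r = Rational(1, 8) (r = Mul(Rational(-1, 8), -1) = Rational(1, 8) ≈ 0.12500)
Function('K')(P) = -39 (Function('K')(P) = Add(-5, -34) = -39)
Function('l')(u) = Add(u, Pow(u, -1))
Function('x')(M) = Add(Rational(139, 8), Mul(Rational(65, 8), M)) (Function('x')(M) = Add(-7, Mul(Add(Rational(1, 8), Pow(Rational(1, 8), -1)), Add(M, 3))) = Add(-7, Mul(Add(Rational(1, 8), 8), Add(3, M))) = Add(-7, Mul(Rational(65, 8), Add(3, M))) = Add(-7, Add(Rational(195, 8), Mul(Rational(65, 8), M))) = Add(Rational(139, 8), Mul(Rational(65, 8), M)))
Add(Add(Add(Function('K')(-124), Mul(-1, -4798)), Function('x')(22)), 15231) = Add(Add(Add(-39, Mul(-1, -4798)), Add(Rational(139, 8), Mul(Rational(65, 8), 22))), 15231) = Add(Add(Add(-39, 4798), Add(Rational(139, 8), Rational(715, 4))), 15231) = Add(Add(4759, Rational(1569, 8)), 15231) = Add(Rational(39641, 8), 15231) = Rational(161489, 8)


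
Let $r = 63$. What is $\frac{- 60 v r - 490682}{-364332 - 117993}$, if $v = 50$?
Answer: $\frac{679682}{482325} \approx 1.4092$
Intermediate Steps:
$\frac{- 60 v r - 490682}{-364332 - 117993} = \frac{\left(-60\right) 50 \cdot 63 - 490682}{-364332 - 117993} = \frac{\left(-3000\right) 63 - 490682}{-482325} = \left(-189000 - 490682\right) \left(- \frac{1}{482325}\right) = \left(-679682\right) \left(- \frac{1}{482325}\right) = \frac{679682}{482325}$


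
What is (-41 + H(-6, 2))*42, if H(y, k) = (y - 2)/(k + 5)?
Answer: -1770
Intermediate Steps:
H(y, k) = (-2 + y)/(5 + k)
(-41 + H(-6, 2))*42 = (-41 + (-2 - 6)/(5 + 2))*42 = (-41 - 8/7)*42 = -295/7*42 = -1770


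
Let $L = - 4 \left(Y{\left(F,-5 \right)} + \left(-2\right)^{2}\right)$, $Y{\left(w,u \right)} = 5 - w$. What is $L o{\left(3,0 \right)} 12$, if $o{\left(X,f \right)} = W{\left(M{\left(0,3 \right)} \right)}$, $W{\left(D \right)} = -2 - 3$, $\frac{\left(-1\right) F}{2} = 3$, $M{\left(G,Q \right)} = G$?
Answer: $3600$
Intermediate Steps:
$F = -6$ ($F = \left(-2\right) 3 = -6$)
$W{\left(D \right)} = -5$ ($W{\left(D \right)} = -2 - 3 = -5$)
$L = -60$ ($L = - 4 \left(\left(5 - -6\right) + \left(-2\right)^{2}\right) = - 4 \left(\left(5 + 6\right) + 4\right) = - 4 \left(11 + 4\right) = \left(-4\right) 15 = -60$)
$o{\left(X,f \right)} = -5$
$L o{\left(3,0 \right)} 12 = \left(-60\right) \left(-5\right) 12 = 300 \cdot 12 = 3600$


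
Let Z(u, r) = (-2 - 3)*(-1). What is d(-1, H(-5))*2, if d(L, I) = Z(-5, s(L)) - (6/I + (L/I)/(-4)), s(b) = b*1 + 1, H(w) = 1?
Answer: -5/2 ≈ -2.5000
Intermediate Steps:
s(b) = 1 + b (s(b) = b + 1 = 1 + b)
Z(u, r) = 5 (Z(u, r) = -5*(-1) = 5)
d(L, I) = 5 - 6/I + L/(4*I) (d(L, I) = 5 - (6/I + (L/I)/(-4)) = 5 - (6/I + (L/I)*(-1/4)) = 5 - (6/I - L/(4*I)) = 5 + (-6/I + L/(4*I)) = 5 - 6/I + L/(4*I))
d(-1, H(-5))*2 = ((1/4)*(-24 - 1 + 20*1)/1)*2 = ((1/4)*1*(-24 - 1 + 20))*2 = ((1/4)*1*(-5))*2 = -5/4*2 = -5/2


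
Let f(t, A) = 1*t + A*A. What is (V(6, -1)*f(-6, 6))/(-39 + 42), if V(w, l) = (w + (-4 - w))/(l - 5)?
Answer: 20/3 ≈ 6.6667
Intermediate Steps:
V(w, l) = -4/(-5 + l)
f(t, A) = t + A²
(V(6, -1)*f(-6, 6))/(-39 + 42) = ((-4/(-5 - 1))*(-6 + 6²))/(-39 + 42) = ((-4/(-6))*(-6 + 36))/3 = (-4*(-⅙)*30)*(⅓) = ((⅔)*30)*(⅓) = 20*(⅓) = 20/3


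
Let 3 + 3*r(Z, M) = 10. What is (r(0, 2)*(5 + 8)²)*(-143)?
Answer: -169169/3 ≈ -56390.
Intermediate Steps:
r(Z, M) = 7/3 (r(Z, M) = -1 + (⅓)*10 = -1 + 10/3 = 7/3)
(r(0, 2)*(5 + 8)²)*(-143) = (7*(5 + 8)²/3)*(-143) = ((7/3)*13²)*(-143) = ((7/3)*169)*(-143) = (1183/3)*(-143) = -169169/3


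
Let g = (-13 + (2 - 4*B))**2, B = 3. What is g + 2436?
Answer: 2965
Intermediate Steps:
g = 529 (g = (-13 + (2 - 4*3))**2 = (-13 + (2 - 12))**2 = (-13 - 10)**2 = (-23)**2 = 529)
g + 2436 = 529 + 2436 = 2965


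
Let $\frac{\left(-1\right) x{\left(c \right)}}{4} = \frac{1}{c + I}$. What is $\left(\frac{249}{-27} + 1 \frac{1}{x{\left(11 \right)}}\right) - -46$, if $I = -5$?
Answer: $\frac{635}{18} \approx 35.278$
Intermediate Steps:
$x{\left(c \right)} = - \frac{4}{-5 + c}$ ($x{\left(c \right)} = - \frac{4}{c - 5} = - \frac{4}{-5 + c}$)
$\left(\frac{249}{-27} + 1 \frac{1}{x{\left(11 \right)}}\right) - -46 = \left(\frac{249}{-27} + 1 \frac{1}{\left(-4\right) \frac{1}{-5 + 11}}\right) - -46 = \left(249 \left(- \frac{1}{27}\right) + 1 \frac{1}{\left(-4\right) \frac{1}{6}}\right) + 46 = \left(- \frac{83}{9} + 1 \frac{1}{\left(-4\right) \frac{1}{6}}\right) + 46 = \left(- \frac{83}{9} + 1 \frac{1}{- \frac{2}{3}}\right) + 46 = \left(- \frac{83}{9} + 1 \left(- \frac{3}{2}\right)\right) + 46 = \left(- \frac{83}{9} - \frac{3}{2}\right) + 46 = - \frac{193}{18} + 46 = \frac{635}{18}$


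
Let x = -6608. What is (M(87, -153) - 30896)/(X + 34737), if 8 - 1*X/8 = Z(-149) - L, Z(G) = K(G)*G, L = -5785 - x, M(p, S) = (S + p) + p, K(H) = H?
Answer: 30875/136223 ≈ 0.22665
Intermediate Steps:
M(p, S) = S + 2*p
L = 823 (L = -5785 - 1*(-6608) = -5785 + 6608 = 823)
Z(G) = G² (Z(G) = G*G = G²)
X = -170960 (X = 64 - 8*((-149)² - 1*823) = 64 - 8*(22201 - 823) = 64 - 8*21378 = 64 - 171024 = -170960)
(M(87, -153) - 30896)/(X + 34737) = ((-153 + 2*87) - 30896)/(-170960 + 34737) = ((-153 + 174) - 30896)/(-136223) = (21 - 30896)*(-1/136223) = -30875*(-1/136223) = 30875/136223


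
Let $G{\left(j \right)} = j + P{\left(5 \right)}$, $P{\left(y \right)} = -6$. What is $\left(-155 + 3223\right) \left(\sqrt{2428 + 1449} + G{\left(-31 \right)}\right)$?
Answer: $-113516 + 3068 \sqrt{3877} \approx 77515.0$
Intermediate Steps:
$G{\left(j \right)} = -6 + j$ ($G{\left(j \right)} = j - 6 = -6 + j$)
$\left(-155 + 3223\right) \left(\sqrt{2428 + 1449} + G{\left(-31 \right)}\right) = \left(-155 + 3223\right) \left(\sqrt{2428 + 1449} - 37\right) = 3068 \left(\sqrt{3877} - 37\right) = 3068 \left(-37 + \sqrt{3877}\right) = -113516 + 3068 \sqrt{3877}$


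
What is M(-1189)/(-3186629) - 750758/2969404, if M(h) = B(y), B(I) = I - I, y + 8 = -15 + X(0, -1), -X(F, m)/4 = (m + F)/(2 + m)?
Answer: -375379/1484702 ≈ -0.25283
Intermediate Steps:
X(F, m) = -4*(F + m)/(2 + m) (X(F, m) = -4*(m + F)/(2 + m) = -4*(F + m)/(2 + m))
y = -19 (y = -8 + (-15 + 4*(-1*0 - 1*(-1))/(2 - 1)) = -8 + (-15 + 4*(0 + 1)/1) = -8 + (-15 + 4*1*1) = -8 + (-15 + 4) = -8 - 11 = -19)
B(I) = 0
M(h) = 0
M(-1189)/(-3186629) - 750758/2969404 = 0/(-3186629) - 750758/2969404 = 0*(-1/3186629) - 750758*1/2969404 = 0 - 375379/1484702 = -375379/1484702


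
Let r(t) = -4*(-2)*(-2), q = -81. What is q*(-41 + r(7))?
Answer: 4617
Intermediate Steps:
r(t) = -16 (r(t) = 8*(-2) = -16)
q*(-41 + r(7)) = -81*(-41 - 16) = -81*(-57) = 4617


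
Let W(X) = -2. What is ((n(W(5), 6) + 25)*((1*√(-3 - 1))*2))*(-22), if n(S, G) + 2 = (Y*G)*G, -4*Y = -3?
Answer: -4400*I ≈ -4400.0*I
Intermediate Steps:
Y = ¾ (Y = -¼*(-3) = ¾ ≈ 0.75000)
n(S, G) = -2 + 3*G²/4 (n(S, G) = -2 + (3*G/4)*G = -2 + 3*G²/4)
((n(W(5), 6) + 25)*((1*√(-3 - 1))*2))*(-22) = (((-2 + (¾)*6²) + 25)*((1*√(-3 - 1))*2))*(-22) = (((-2 + (¾)*36) + 25)*((1*√(-4))*2))*(-22) = (((-2 + 27) + 25)*((1*(2*I))*2))*(-22) = ((25 + 25)*((2*I)*2))*(-22) = (50*(4*I))*(-22) = (200*I)*(-22) = -4400*I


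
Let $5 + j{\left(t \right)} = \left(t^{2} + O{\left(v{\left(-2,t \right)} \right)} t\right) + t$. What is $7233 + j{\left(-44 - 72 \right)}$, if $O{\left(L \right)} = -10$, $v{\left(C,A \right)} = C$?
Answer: $21728$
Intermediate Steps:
$j{\left(t \right)} = -5 + t^{2} - 9 t$ ($j{\left(t \right)} = -5 + \left(\left(t^{2} - 10 t\right) + t\right) = -5 + \left(t^{2} - 9 t\right) = -5 + t^{2} - 9 t$)
$7233 + j{\left(-44 - 72 \right)} = 7233 - \left(5 - \left(-44 - 72\right)^{2} + 9 \left(-44 - 72\right)\right) = 7233 - \left(-1039 - 13456\right) = 7233 + \left(-5 + 13456 + 1044\right) = 7233 + 14495 = 21728$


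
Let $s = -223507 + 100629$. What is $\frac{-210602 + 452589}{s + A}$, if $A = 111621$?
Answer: $- \frac{241987}{11257} \approx -21.497$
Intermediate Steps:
$s = -122878$
$\frac{-210602 + 452589}{s + A} = \frac{-210602 + 452589}{-122878 + 111621} = \frac{241987}{-11257} = 241987 \left(- \frac{1}{11257}\right) = - \frac{241987}{11257}$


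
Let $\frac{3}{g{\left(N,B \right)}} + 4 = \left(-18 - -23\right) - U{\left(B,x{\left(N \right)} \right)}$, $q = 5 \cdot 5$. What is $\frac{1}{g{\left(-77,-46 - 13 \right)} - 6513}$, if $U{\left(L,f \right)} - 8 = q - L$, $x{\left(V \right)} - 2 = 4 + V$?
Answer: $- \frac{91}{592686} \approx -0.00015354$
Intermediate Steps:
$q = 25$
$x{\left(V \right)} = 6 + V$ ($x{\left(V \right)} = 2 + \left(4 + V\right) = 6 + V$)
$U{\left(L,f \right)} = 33 - L$ ($U{\left(L,f \right)} = 8 - \left(-25 + L\right) = 33 - L$)
$g{\left(N,B \right)} = \frac{3}{-32 + B}$ ($g{\left(N,B \right)} = \frac{3}{-4 - \left(28 - B\right)} = \frac{3}{-4 + \left(\left(-18 + 23\right) + \left(-33 + B\right)\right)} = \frac{3}{-4 + \left(5 + \left(-33 + B\right)\right)} = \frac{3}{-4 + \left(-28 + B\right)} = \frac{3}{-32 + B}$)
$\frac{1}{g{\left(-77,-46 - 13 \right)} - 6513} = \frac{1}{\frac{3}{-32 - 59} - 6513} = \frac{1}{\frac{3}{-91} - 6513} = \frac{1}{3 \left(- \frac{1}{91}\right) - 6513} = \frac{1}{- \frac{3}{91} - 6513} = \frac{1}{- \frac{592686}{91}} = - \frac{91}{592686}$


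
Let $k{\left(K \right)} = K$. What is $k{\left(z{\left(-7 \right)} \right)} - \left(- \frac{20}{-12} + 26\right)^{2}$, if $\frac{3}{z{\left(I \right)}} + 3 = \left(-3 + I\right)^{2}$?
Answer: $- \frac{668206}{873} \approx -765.41$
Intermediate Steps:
$z{\left(I \right)} = \frac{3}{-3 + \left(-3 + I\right)^{2}}$
$k{\left(z{\left(-7 \right)} \right)} - \left(- \frac{20}{-12} + 26\right)^{2} = \frac{3}{-3 + \left(-3 - 7\right)^{2}} - \left(- \frac{20}{-12} + 26\right)^{2} = \frac{3}{-3 + \left(-10\right)^{2}} - \left(\left(-20\right) \left(- \frac{1}{12}\right) + 26\right)^{2} = \frac{3}{-3 + 100} - \left(\frac{5}{3} + 26\right)^{2} = \frac{3}{97} - \left(\frac{83}{3}\right)^{2} = 3 \cdot \frac{1}{97} - \frac{6889}{9} = \frac{3}{97} - \frac{6889}{9} = - \frac{668206}{873}$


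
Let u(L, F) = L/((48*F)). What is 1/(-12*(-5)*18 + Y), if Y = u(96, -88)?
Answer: 44/47519 ≈ 0.00092595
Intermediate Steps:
u(L, F) = L/(48*F) (u(L, F) = L*(1/(48*F)) = L/(48*F))
Y = -1/44 (Y = (1/48)*96/(-88) = (1/48)*96*(-1/88) = -1/44 ≈ -0.022727)
1/(-12*(-5)*18 + Y) = 1/(-12*(-5)*18 - 1/44) = 1/(60*18 - 1/44) = 1/(1080 - 1/44) = 1/(47519/44) = 44/47519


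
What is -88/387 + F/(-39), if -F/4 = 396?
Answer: 203192/5031 ≈ 40.388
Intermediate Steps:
F = -1584 (F = -4*396 = -1584)
-88/387 + F/(-39) = -88/387 - 1584/(-39) = -88*1/387 - 1584*(-1/39) = -88/387 + 528/13 = 203192/5031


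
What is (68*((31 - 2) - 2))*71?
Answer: 130356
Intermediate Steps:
(68*((31 - 2) - 2))*71 = (68*(29 - 2))*71 = (68*27)*71 = 1836*71 = 130356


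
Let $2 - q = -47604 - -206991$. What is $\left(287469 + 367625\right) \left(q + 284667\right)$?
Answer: $82071486508$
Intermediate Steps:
$q = -159385$ ($q = 2 - \left(-47604 - -206991\right) = 2 - \left(-47604 + 206991\right) = 2 - 159387 = -159385$)
$\left(287469 + 367625\right) \left(q + 284667\right) = \left(287469 + 367625\right) \left(-159385 + 284667\right) = 655094 \cdot 125282 = 82071486508$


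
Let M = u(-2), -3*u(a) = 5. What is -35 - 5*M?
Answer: -80/3 ≈ -26.667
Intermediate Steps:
u(a) = -5/3 (u(a) = -⅓*5 = -5/3)
M = -5/3 ≈ -1.6667
-35 - 5*M = -35 - 5*(-5/3) = -35 + 25/3 = -80/3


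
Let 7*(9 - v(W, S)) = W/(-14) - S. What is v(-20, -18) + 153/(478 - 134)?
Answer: 112417/16856 ≈ 6.6693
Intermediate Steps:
v(W, S) = 9 + S/7 + W/98 (v(W, S) = 9 - (W/(-14) - S)/7 = 9 - (W*(-1/14) - S)/7 = 9 - (-W/14 - S)/7 = 9 - (-S - W/14)/7 = 9 + (S/7 + W/98) = 9 + S/7 + W/98)
v(-20, -18) + 153/(478 - 134) = (9 + (⅐)*(-18) + (1/98)*(-20)) + 153/(478 - 134) = (9 - 18/7 - 10/49) + 153/344 = 305/49 + (1/344)*153 = 305/49 + 153/344 = 112417/16856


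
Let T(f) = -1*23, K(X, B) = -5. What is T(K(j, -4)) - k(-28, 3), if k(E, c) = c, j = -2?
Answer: -26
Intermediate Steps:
T(f) = -23
T(K(j, -4)) - k(-28, 3) = -23 - 1*3 = -23 - 3 = -26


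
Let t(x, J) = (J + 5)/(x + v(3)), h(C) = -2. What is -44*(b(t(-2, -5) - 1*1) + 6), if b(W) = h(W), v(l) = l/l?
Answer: -176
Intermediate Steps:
v(l) = 1
t(x, J) = (5 + J)/(1 + x) (t(x, J) = (J + 5)/(x + 1) = (5 + J)/(1 + x))
b(W) = -2
-44*(b(t(-2, -5) - 1*1) + 6) = -44*(-2 + 6) = -44*4 = -176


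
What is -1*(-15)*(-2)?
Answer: -30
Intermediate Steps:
-1*(-15)*(-2) = 15*(-2) = -30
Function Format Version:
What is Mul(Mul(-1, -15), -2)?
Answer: -30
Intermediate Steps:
Mul(Mul(-1, -15), -2) = Mul(15, -2) = -30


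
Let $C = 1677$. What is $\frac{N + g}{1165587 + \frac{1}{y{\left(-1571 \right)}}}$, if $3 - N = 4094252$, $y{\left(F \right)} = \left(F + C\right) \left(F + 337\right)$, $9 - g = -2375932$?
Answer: $- \frac{224761559632}{152463441947} \approx -1.4742$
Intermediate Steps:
$g = 2375941$ ($g = 9 - -2375932 = 9 + 2375932 = 2375941$)
$y{\left(F \right)} = \left(337 + F\right) \left(1677 + F\right)$ ($y{\left(F \right)} = \left(F + 1677\right) \left(F + 337\right) = \left(1677 + F\right) \left(337 + F\right) = \left(337 + F\right) \left(1677 + F\right)$)
$N = -4094249$ ($N = 3 - 4094252 = -4094249$)
$\frac{N + g}{1165587 + \frac{1}{y{\left(-1571 \right)}}} = \frac{-4094249 + 2375941}{1165587 + \frac{1}{565149 + \left(-1571\right)^{2} + 2014 \left(-1571\right)}} = - \frac{1718308}{1165587 + \frac{1}{565149 + 2468041 - 3163994}} = - \frac{1718308}{1165587 + \frac{1}{-130804}} = - \frac{1718308}{1165587 - \frac{1}{130804}} = - \frac{1718308}{\frac{152463441947}{130804}} = \left(-1718308\right) \frac{130804}{152463441947} = - \frac{224761559632}{152463441947}$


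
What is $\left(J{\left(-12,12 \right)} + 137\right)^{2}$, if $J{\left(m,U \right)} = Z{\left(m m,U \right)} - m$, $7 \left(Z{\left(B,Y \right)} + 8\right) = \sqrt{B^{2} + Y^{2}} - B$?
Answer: $\frac{731529}{49} + \frac{20232 \sqrt{145}}{49} \approx 19901.0$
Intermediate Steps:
$Z{\left(B,Y \right)} = -8 - \frac{B}{7} + \frac{\sqrt{B^{2} + Y^{2}}}{7}$ ($Z{\left(B,Y \right)} = -8 + \frac{\sqrt{B^{2} + Y^{2}} - B}{7} = -8 - \left(- \frac{\sqrt{B^{2} + Y^{2}}}{7} + \frac{B}{7}\right) = -8 - \frac{B}{7} + \frac{\sqrt{B^{2} + Y^{2}}}{7}$)
$J{\left(m,U \right)} = -8 - m - \frac{m^{2}}{7} + \frac{\sqrt{U^{2} + m^{4}}}{7}$ ($J{\left(m,U \right)} = \left(-8 - \frac{m m}{7} + \frac{\sqrt{\left(m m\right)^{2} + U^{2}}}{7}\right) - m = \left(-8 - \frac{m^{2}}{7} + \frac{\sqrt{\left(m^{2}\right)^{2} + U^{2}}}{7}\right) - m = \left(-8 - \frac{m^{2}}{7} + \frac{\sqrt{m^{4} + U^{2}}}{7}\right) - m = \left(-8 - \frac{m^{2}}{7} + \frac{\sqrt{U^{2} + m^{4}}}{7}\right) - m = -8 - m - \frac{m^{2}}{7} + \frac{\sqrt{U^{2} + m^{4}}}{7}$)
$\left(J{\left(-12,12 \right)} + 137\right)^{2} = \left(\left(-8 - -12 - \frac{\left(-12\right)^{2}}{7} + \frac{\sqrt{12^{2} + \left(-12\right)^{4}}}{7}\right) + 137\right)^{2} = \left(\left(-8 + 12 - \frac{144}{7} + \frac{\sqrt{144 + 20736}}{7}\right) + 137\right)^{2} = \left(\left(-8 + 12 - \frac{144}{7} + \frac{\sqrt{20880}}{7}\right) + 137\right)^{2} = \left(\left(-8 + 12 - \frac{144}{7} + \frac{12 \sqrt{145}}{7}\right) + 137\right)^{2} = \left(\left(- \frac{116}{7} + \frac{12 \sqrt{145}}{7}\right) + 137\right)^{2} = \left(\frac{843}{7} + \frac{12 \sqrt{145}}{7}\right)^{2}$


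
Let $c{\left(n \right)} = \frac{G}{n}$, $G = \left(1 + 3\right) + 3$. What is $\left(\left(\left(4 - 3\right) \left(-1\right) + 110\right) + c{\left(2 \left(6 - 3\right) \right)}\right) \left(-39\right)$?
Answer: $- \frac{8593}{2} \approx -4296.5$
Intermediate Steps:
$G = 7$ ($G = 4 + 3 = 7$)
$c{\left(n \right)} = \frac{7}{n}$
$\left(\left(\left(4 - 3\right) \left(-1\right) + 110\right) + c{\left(2 \left(6 - 3\right) \right)}\right) \left(-39\right) = \left(\left(\left(4 - 3\right) \left(-1\right) + 110\right) + \frac{7}{2 \left(6 - 3\right)}\right) \left(-39\right) = \left(\left(1 \left(-1\right) + 110\right) + \frac{7}{2 \cdot 3}\right) \left(-39\right) = \left(\left(-1 + 110\right) + \frac{7}{6}\right) \left(-39\right) = \left(109 + 7 \cdot \frac{1}{6}\right) \left(-39\right) = \left(109 + \frac{7}{6}\right) \left(-39\right) = \frac{661}{6} \left(-39\right) = - \frac{8593}{2}$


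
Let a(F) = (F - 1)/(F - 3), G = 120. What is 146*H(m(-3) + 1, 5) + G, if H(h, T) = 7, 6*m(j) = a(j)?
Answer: 1142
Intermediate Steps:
a(F) = (-1 + F)/(-3 + F)
m(j) = (-1 + j)/(6*(-3 + j)) (m(j) = ((-1 + j)/(-3 + j))/6 = (-1 + j)/(6*(-3 + j)))
146*H(m(-3) + 1, 5) + G = 146*7 + 120 = 1022 + 120 = 1142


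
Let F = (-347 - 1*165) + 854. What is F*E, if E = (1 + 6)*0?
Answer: 0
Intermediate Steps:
F = 342 (F = (-347 - 165) + 854 = -512 + 854 = 342)
E = 0 (E = 7*0 = 0)
F*E = 342*0 = 0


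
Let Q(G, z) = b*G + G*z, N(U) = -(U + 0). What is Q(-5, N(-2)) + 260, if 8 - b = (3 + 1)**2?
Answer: 290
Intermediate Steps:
N(U) = -U
b = -8 (b = 8 - (3 + 1)**2 = 8 - 1*4**2 = 8 - 1*16 = 8 - 16 = -8)
Q(G, z) = -8*G + G*z
Q(-5, N(-2)) + 260 = -5*(-8 - 1*(-2)) + 260 = -5*(-8 + 2) + 260 = -5*(-6) + 260 = 30 + 260 = 290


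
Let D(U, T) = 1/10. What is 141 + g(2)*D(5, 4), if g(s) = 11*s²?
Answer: 727/5 ≈ 145.40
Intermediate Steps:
D(U, T) = ⅒
141 + g(2)*D(5, 4) = 141 + (11*2²)*(⅒) = 141 + (11*4)*(⅒) = 141 + 44*(⅒) = 141 + 22/5 = 727/5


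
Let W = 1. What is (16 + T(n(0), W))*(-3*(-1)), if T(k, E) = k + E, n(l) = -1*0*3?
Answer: 51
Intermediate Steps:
n(l) = 0 (n(l) = 0*3 = 0)
T(k, E) = E + k
(16 + T(n(0), W))*(-3*(-1)) = (16 + (1 + 0))*(-3*(-1)) = (16 + 1)*3 = 17*3 = 51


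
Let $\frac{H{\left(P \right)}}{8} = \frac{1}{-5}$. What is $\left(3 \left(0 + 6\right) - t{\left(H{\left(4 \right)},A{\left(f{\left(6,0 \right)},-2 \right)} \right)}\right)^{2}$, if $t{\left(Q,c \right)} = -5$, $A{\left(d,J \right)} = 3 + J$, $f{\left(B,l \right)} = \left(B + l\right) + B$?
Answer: $529$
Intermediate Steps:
$f{\left(B,l \right)} = l + 2 B$
$H{\left(P \right)} = - \frac{8}{5}$ ($H{\left(P \right)} = \frac{8}{-5} = 8 \left(- \frac{1}{5}\right) = - \frac{8}{5}$)
$\left(3 \left(0 + 6\right) - t{\left(H{\left(4 \right)},A{\left(f{\left(6,0 \right)},-2 \right)} \right)}\right)^{2} = \left(3 \left(0 + 6\right) - -5\right)^{2} = \left(3 \cdot 6 + 5\right)^{2} = \left(18 + 5\right)^{2} = 23^{2} = 529$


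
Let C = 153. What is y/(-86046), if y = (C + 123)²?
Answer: -12696/14341 ≈ -0.88529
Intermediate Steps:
y = 76176 (y = (153 + 123)² = 276² = 76176)
y/(-86046) = 76176/(-86046) = 76176*(-1/86046) = -12696/14341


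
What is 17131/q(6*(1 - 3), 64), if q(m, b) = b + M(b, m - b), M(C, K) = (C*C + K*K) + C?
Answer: 17131/10000 ≈ 1.7131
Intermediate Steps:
M(C, K) = C + C**2 + K**2 (M(C, K) = (C**2 + K**2) + C = C + C**2 + K**2)
q(m, b) = b**2 + (m - b)**2 + 2*b (q(m, b) = b + (b + b**2 + (m - b)**2) = b**2 + (m - b)**2 + 2*b)
17131/q(6*(1 - 3), 64) = 17131/(64**2 + (64 - 6*(1 - 3))**2 + 2*64) = 17131/(4096 + (64 - 6*(-2))**2 + 128) = 17131/(4096 + (64 - 1*(-12))**2 + 128) = 17131/(4096 + (64 + 12)**2 + 128) = 17131/(4096 + 76**2 + 128) = 17131/(4096 + 5776 + 128) = 17131/10000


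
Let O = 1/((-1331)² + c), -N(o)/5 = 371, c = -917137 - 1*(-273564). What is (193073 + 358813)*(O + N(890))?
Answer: -192462676050959/187998 ≈ -1.0237e+9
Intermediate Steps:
c = -643573 (c = -917137 + 273564 = -643573)
N(o) = -1855 (N(o) = -5*371 = -1855)
O = 1/1127988 (O = 1/((-1331)² - 643573) = 1/(1771561 - 643573) = 1/1127988 ≈ 8.8653e-7)
(193073 + 358813)*(O + N(890)) = (193073 + 358813)*(1/1127988 - 1855) = 551886*(-2092417739/1127988) = -192462676050959/187998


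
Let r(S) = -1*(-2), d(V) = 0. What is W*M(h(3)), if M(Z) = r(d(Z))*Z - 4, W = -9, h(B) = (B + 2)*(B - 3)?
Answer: 36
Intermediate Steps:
r(S) = 2
h(B) = (-3 + B)*(2 + B) (h(B) = (2 + B)*(-3 + B) = (-3 + B)*(2 + B))
M(Z) = -4 + 2*Z (M(Z) = 2*Z - 4 = -4 + 2*Z)
W*M(h(3)) = -9*(-4 + 2*(-6 + 3**2 - 1*3)) = -9*(-4 + 2*(-6 + 9 - 3)) = -9*(-4 + 2*0) = -9*(-4 + 0) = -9*(-4) = 36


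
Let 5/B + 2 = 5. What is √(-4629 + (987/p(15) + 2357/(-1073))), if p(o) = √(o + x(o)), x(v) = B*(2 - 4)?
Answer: √(-133300775050 + 811686945*√105)/5365 ≈ 65.896*I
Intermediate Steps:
B = 5/3 (B = 5/(-2 + 5) = 5/3 ≈ 1.6667)
x(v) = -10/3 (x(v) = 5*(2 - 4)/3 = (5/3)*(-2) = -10/3)
p(o) = √(-10/3 + o) (p(o) = √(o - 10/3) = √(-10/3 + o))
√(-4629 + (987/p(15) + 2357/(-1073))) = √(-4629 + (987/((√(-30 + 9*15)/3)) + 2357/(-1073))) = √(-4629 + (987/((√(-30 + 135)/3)) + 2357*(-1/1073))) = √(-4629 + (987/((√105/3)) - 2357/1073)) = √(-4629 + (987*(√105/35) - 2357/1073)) = √(-4629 + (141*√105/5 - 2357/1073)) = √(-4629 + (-2357/1073 + 141*√105/5)) = √(-4969274/1073 + 141*√105/5)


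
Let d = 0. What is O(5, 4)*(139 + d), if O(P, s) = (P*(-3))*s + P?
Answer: -7645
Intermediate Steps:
O(P, s) = P - 3*P*s (O(P, s) = (-3*P)*s + P = -3*P*s + P = P - 3*P*s)
O(5, 4)*(139 + d) = (5*(1 - 3*4))*(139 + 0) = (5*(1 - 12))*139 = (5*(-11))*139 = -55*139 = -7645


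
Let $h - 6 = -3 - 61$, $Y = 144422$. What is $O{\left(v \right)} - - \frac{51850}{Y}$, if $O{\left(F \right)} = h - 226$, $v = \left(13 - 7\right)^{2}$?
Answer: $- \frac{20481999}{72211} \approx -283.64$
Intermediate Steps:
$h = -58$ ($h = 6 - 64 = -58$)
$v = 36$ ($v = 6^{2} = 36$)
$O{\left(F \right)} = -284$ ($O{\left(F \right)} = -58 - 226 = -284$)
$O{\left(v \right)} - - \frac{51850}{Y} = -284 - - \frac{51850}{144422} = -284 - \left(-51850\right) \frac{1}{144422} = -284 - - \frac{25925}{72211} = -284 + \frac{25925}{72211} = - \frac{20481999}{72211}$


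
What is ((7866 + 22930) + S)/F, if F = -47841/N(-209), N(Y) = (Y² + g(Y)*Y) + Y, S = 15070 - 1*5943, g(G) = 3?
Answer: -46229755/1293 ≈ -35754.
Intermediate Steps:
S = 9127 (S = 15070 - 5943 = 9127)
N(Y) = Y² + 4*Y (N(Y) = (Y² + 3*Y) + Y = Y² + 4*Y)
F = -47841/42845 (F = -47841*(-1/(209*(4 - 209))) = -47841/((-209*(-205))) = -47841/42845 ≈ -1.1166)
((7866 + 22930) + S)/F = ((7866 + 22930) + 9127)/(-47841/42845) = (30796 + 9127)*(-42845/47841) = 39923*(-42845/47841) = -46229755/1293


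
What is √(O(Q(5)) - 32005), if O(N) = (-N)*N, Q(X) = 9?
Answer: I*√32086 ≈ 179.13*I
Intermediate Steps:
O(N) = -N²
√(O(Q(5)) - 32005) = √(-1*9² - 32005) = √(-1*81 - 32005) = √(-81 - 32005) = √(-32086) = I*√32086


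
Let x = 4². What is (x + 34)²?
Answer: 2500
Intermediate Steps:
x = 16
(x + 34)² = (16 + 34)² = 50² = 2500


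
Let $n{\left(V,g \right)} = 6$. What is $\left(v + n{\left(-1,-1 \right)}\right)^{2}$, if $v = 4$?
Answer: $100$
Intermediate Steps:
$\left(v + n{\left(-1,-1 \right)}\right)^{2} = \left(4 + 6\right)^{2} = 10^{2} = 100$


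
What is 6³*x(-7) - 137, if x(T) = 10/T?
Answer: -3119/7 ≈ -445.57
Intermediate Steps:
6³*x(-7) - 137 = 6³*(10/(-7)) - 137 = 216*(10*(-⅐)) - 137 = 216*(-10/7) - 137 = -2160/7 - 137 = -3119/7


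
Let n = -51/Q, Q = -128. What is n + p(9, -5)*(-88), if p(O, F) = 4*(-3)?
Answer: 135219/128 ≈ 1056.4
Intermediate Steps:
p(O, F) = -12
n = 51/128 (n = -51/(-128) = -51*(-1/128) = 51/128 ≈ 0.39844)
n + p(9, -5)*(-88) = 51/128 - 12*(-88) = 51/128 + 1056 = 135219/128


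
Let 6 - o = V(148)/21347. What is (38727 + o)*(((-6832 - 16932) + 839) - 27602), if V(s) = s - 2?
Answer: -41777401349035/21347 ≈ -1.9571e+9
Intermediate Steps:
V(s) = -2 + s
o = 127936/21347 (o = 6 - (-2 + 148)/21347 = 6 - 146/21347 = 127936/21347 ≈ 5.9932)
(38727 + o)*(((-6832 - 16932) + 839) - 27602) = (38727 + 127936/21347)*(((-6832 - 16932) + 839) - 27602) = 826833205*((-23764 + 839) - 27602)/21347 = 826833205*(-22925 - 27602)/21347 = (826833205/21347)*(-50527) = -41777401349035/21347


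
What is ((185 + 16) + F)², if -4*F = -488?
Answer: 104329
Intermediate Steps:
F = 122 (F = -¼*(-488) = 122)
((185 + 16) + F)² = ((185 + 16) + 122)² = (201 + 122)² = 323² = 104329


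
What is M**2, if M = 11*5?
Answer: 3025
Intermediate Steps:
M = 55
M**2 = 55**2 = 3025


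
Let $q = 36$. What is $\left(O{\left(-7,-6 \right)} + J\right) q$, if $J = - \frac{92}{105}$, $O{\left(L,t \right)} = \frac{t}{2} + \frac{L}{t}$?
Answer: $- \frac{3414}{35} \approx -97.543$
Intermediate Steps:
$O{\left(L,t \right)} = \frac{t}{2} + \frac{L}{t}$ ($O{\left(L,t \right)} = t \frac{1}{2} + \frac{L}{t} = \frac{t}{2} + \frac{L}{t}$)
$J = - \frac{92}{105}$ ($J = \left(-92\right) \frac{1}{105} = - \frac{92}{105} \approx -0.87619$)
$\left(O{\left(-7,-6 \right)} + J\right) q = \left(\left(\frac{1}{2} \left(-6\right) - \frac{7}{-6}\right) - \frac{92}{105}\right) 36 = \left(\left(-3 - - \frac{7}{6}\right) - \frac{92}{105}\right) 36 = \left(\left(-3 + \frac{7}{6}\right) - \frac{92}{105}\right) 36 = \left(- \frac{11}{6} - \frac{92}{105}\right) 36 = \left(- \frac{569}{210}\right) 36 = - \frac{3414}{35}$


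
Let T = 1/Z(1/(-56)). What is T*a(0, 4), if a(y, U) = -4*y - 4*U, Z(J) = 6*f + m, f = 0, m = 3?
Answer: -16/3 ≈ -5.3333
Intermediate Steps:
Z(J) = 3 (Z(J) = 6*0 + 3 = 0 + 3 = 3)
a(y, U) = -4*U - 4*y
T = ⅓ (T = 1/3 = ⅓ ≈ 0.33333)
T*a(0, 4) = (-4*4 - 4*0)/3 = (-16 + 0)/3 = (⅓)*(-16) = -16/3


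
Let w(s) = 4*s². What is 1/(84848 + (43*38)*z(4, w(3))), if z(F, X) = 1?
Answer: 1/86482 ≈ 1.1563e-5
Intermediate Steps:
1/(84848 + (43*38)*z(4, w(3))) = 1/(84848 + (43*38)*1) = 1/(84848 + 1634*1) = 1/(84848 + 1634) = 1/86482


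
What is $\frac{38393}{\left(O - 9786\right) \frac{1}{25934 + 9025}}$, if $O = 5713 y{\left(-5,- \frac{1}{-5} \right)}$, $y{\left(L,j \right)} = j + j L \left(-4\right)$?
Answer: $\frac{2236968145}{23681} \approx 94463.0$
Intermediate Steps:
$y{\left(L,j \right)} = j - 4 L j$ ($y{\left(L,j \right)} = j + L j \left(-4\right) = j - 4 L j$)
$O = \frac{119973}{5}$ ($O = 5713 - \frac{1}{-5} \left(1 - -20\right) = 5713 \left(-1\right) \left(- \frac{1}{5}\right) \left(1 + 20\right) = 5713 \cdot \frac{1}{5} \cdot 21 = 5713 \cdot \frac{21}{5} = \frac{119973}{5} \approx 23995.0$)
$\frac{38393}{\left(O - 9786\right) \frac{1}{25934 + 9025}} = \frac{38393}{\left(\frac{119973}{5} - 9786\right) \frac{1}{25934 + 9025}} = \frac{38393}{\frac{71043}{5} \cdot \frac{1}{34959}} = \frac{38393}{\frac{23681}{58265}} = 38393 \cdot \frac{58265}{23681} = \frac{2236968145}{23681}$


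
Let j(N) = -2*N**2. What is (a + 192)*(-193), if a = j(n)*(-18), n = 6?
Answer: -287184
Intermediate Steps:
a = 1296 (a = -2*6**2*(-18) = -2*36*(-18) = -72*(-18) = 1296)
(a + 192)*(-193) = (1296 + 192)*(-193) = 1488*(-193) = -287184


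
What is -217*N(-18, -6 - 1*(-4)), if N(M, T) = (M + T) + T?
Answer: 4774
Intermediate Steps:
N(M, T) = M + 2*T
-217*N(-18, -6 - 1*(-4)) = -217*(-18 + 2*(-6 - 1*(-4))) = -217*(-18 + 2*(-6 + 4)) = -217*(-18 + 2*(-2)) = -217*(-18 - 4) = -217*(-22) = 4774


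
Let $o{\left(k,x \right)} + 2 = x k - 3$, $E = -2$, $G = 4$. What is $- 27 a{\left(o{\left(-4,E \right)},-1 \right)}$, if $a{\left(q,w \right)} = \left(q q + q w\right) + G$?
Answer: $-270$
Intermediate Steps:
$o{\left(k,x \right)} = -5 + k x$ ($o{\left(k,x \right)} = -2 + \left(x k - 3\right) = -2 + \left(k x - 3\right) = -2 + \left(-3 + k x\right) = -5 + k x$)
$a{\left(q,w \right)} = 4 + q^{2} + q w$ ($a{\left(q,w \right)} = \left(q q + q w\right) + 4 = \left(q^{2} + q w\right) + 4 = 4 + q^{2} + q w$)
$- 27 a{\left(o{\left(-4,E \right)},-1 \right)} = - 27 \left(4 + \left(-5 - -8\right)^{2} + \left(-5 - -8\right) \left(-1\right)\right) = - 27 \left(4 + \left(-5 + 8\right)^{2} + \left(-5 + 8\right) \left(-1\right)\right) = - 27 \left(4 + 3^{2} + 3 \left(-1\right)\right) = - 27 \left(4 + 9 - 3\right) = \left(-27\right) 10 = -270$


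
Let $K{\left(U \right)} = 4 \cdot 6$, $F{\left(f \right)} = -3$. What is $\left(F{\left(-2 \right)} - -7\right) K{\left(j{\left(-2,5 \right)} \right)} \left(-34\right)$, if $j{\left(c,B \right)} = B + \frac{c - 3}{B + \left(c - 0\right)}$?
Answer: $-3264$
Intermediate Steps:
$j{\left(c,B \right)} = B + \frac{-3 + c}{B + c}$ ($j{\left(c,B \right)} = B + \frac{-3 + c}{B + \left(c + 0\right)} = B + \frac{-3 + c}{B + c}$)
$K{\left(U \right)} = 24$
$\left(F{\left(-2 \right)} - -7\right) K{\left(j{\left(-2,5 \right)} \right)} \left(-34\right) = \left(-3 - -7\right) 24 \left(-34\right) = \left(-3 + 7\right) 24 \left(-34\right) = 4 \cdot 24 \left(-34\right) = 96 \left(-34\right) = -3264$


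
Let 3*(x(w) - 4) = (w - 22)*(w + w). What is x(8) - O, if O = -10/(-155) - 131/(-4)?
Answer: -38495/372 ≈ -103.48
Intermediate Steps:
x(w) = 4 + 2*w*(-22 + w)/3 (x(w) = 4 + ((w - 22)*(w + w))/3 = 4 + ((-22 + w)*(2*w))/3 = 4 + (2*w*(-22 + w))/3 = 4 + 2*w*(-22 + w)/3)
O = 4069/124 (O = -10*(-1/155) - 131*(-¼) = 2/31 + 131/4 = 4069/124 ≈ 32.815)
x(8) - O = (4 - 44/3*8 + (⅔)*8²) - 1*4069/124 = (4 - 352/3 + (⅔)*64) - 4069/124 = (4 - 352/3 + 128/3) - 4069/124 = -212/3 - 4069/124 = -38495/372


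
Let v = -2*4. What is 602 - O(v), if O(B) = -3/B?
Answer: 4813/8 ≈ 601.63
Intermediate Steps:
v = -8
602 - O(v) = 602 - (-3)/(-8) = 602 - (-3)*(-1)/8 = 602 - 1*3/8 = 602 - 3/8 = 4813/8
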